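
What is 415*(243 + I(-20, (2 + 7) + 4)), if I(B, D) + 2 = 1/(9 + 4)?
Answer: 1300610/13 ≈ 1.0005e+5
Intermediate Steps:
I(B, D) = -25/13 (I(B, D) = -2 + 1/(9 + 4) = -2 + 1/13 = -25/13)
415*(243 + I(-20, (2 + 7) + 4)) = 415*(243 - 25/13) = 415*(3134/13) = 1300610/13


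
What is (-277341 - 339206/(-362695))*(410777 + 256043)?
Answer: -13415065394080196/72539 ≈ -1.8494e+11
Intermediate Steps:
(-277341 - 339206/(-362695))*(410777 + 256043) = (-277341 - 339206*(-1/362695))*666820 = (-277341 + 339206/362695)*666820 = -100589854789/362695*666820 = -13415065394080196/72539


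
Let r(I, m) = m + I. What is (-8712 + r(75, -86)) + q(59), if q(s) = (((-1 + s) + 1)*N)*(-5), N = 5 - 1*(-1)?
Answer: -10493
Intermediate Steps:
r(I, m) = I + m
N = 6 (N = 5 + 1 = 6)
q(s) = -30*s (q(s) = (((-1 + s) + 1)*6)*(-5) = (s*6)*(-5) = (6*s)*(-5) = -30*s)
(-8712 + r(75, -86)) + q(59) = (-8712 + (75 - 86)) - 30*59 = (-8712 - 11) - 1770 = -8723 - 1770 = -10493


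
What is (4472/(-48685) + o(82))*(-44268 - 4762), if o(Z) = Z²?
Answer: -246925239016/749 ≈ -3.2967e+8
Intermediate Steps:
(4472/(-48685) + o(82))*(-44268 - 4762) = (4472/(-48685) + 82²)*(-44268 - 4762) = (4472*(-1/48685) + 6724)*(-49030) = (-344/3745 + 6724)*(-49030) = (25181036/3745)*(-49030) = -246925239016/749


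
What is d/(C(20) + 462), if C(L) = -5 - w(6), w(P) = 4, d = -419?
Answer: -419/453 ≈ -0.92494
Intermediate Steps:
C(L) = -9 (C(L) = -5 - 1*4 = -5 - 4 = -9)
d/(C(20) + 462) = -419/(-9 + 462) = -419/453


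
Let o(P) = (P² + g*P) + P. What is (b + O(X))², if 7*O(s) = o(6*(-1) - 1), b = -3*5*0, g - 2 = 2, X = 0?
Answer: 4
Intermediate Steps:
g = 4 (g = 2 + 2 = 4)
b = 0 (b = -15*0 = 0)
o(P) = P² + 5*P (o(P) = (P² + 4*P) + P = P² + 5*P)
O(s) = 2 (O(s) = ((6*(-1) - 1)*(5 + (6*(-1) - 1)))/7 = ((-6 - 1)*(5 + (-6 - 1)))/7 = (-7*(5 - 7))/7 = (-7*(-2))/7 = (⅐)*14 = 2)
(b + O(X))² = (0 + 2)² = 2² = 4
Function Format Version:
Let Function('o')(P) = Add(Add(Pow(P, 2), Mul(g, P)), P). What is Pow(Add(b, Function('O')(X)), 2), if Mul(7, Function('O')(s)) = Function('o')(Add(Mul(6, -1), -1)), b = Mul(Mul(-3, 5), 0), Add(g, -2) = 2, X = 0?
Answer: 4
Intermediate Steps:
g = 4 (g = Add(2, 2) = 4)
b = 0 (b = Mul(-15, 0) = 0)
Function('o')(P) = Add(Pow(P, 2), Mul(5, P)) (Function('o')(P) = Add(Add(Pow(P, 2), Mul(4, P)), P) = Add(Pow(P, 2), Mul(5, P)))
Function('O')(s) = 2 (Function('O')(s) = Mul(Rational(1, 7), Mul(Add(Mul(6, -1), -1), Add(5, Add(Mul(6, -1), -1)))) = Mul(Rational(1, 7), Mul(Add(-6, -1), Add(5, Add(-6, -1)))) = Mul(Rational(1, 7), Mul(-7, Add(5, -7))) = Mul(Rational(1, 7), Mul(-7, -2)) = Mul(Rational(1, 7), 14) = 2)
Pow(Add(b, Function('O')(X)), 2) = Pow(Add(0, 2), 2) = Pow(2, 2) = 4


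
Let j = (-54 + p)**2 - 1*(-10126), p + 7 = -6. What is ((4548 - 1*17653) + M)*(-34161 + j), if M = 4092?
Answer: 176168098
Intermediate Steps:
p = -13 (p = -7 - 6 = -13)
j = 14615 (j = (-54 - 13)**2 - 1*(-10126) = (-67)**2 + 10126 = 4489 + 10126 = 14615)
((4548 - 1*17653) + M)*(-34161 + j) = ((4548 - 1*17653) + 4092)*(-34161 + 14615) = ((4548 - 17653) + 4092)*(-19546) = (-13105 + 4092)*(-19546) = -9013*(-19546) = 176168098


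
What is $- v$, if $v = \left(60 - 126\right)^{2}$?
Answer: $-4356$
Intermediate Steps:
$v = 4356$ ($v = \left(-66\right)^{2} = 4356$)
$- v = \left(-1\right) 4356 = -4356$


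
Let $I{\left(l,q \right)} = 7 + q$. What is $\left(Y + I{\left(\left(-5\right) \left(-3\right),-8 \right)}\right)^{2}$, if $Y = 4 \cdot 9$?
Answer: $1225$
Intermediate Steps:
$Y = 36$
$\left(Y + I{\left(\left(-5\right) \left(-3\right),-8 \right)}\right)^{2} = \left(36 + \left(7 - 8\right)\right)^{2} = \left(36 - 1\right)^{2} = 35^{2} = 1225$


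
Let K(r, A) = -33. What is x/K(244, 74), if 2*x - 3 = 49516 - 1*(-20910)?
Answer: -70429/66 ≈ -1067.1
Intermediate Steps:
x = 70429/2 (x = 3/2 + (49516 - 1*(-20910))/2 = 3/2 + (49516 + 20910)/2 = 3/2 + (½)*70426 = 3/2 + 35213 = 70429/2 ≈ 35215.)
x/K(244, 74) = (70429/2)/(-33) = (70429/2)*(-1/33) = -70429/66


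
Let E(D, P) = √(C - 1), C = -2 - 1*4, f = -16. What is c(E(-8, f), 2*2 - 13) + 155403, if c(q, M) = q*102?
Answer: 155403 + 102*I*√7 ≈ 1.554e+5 + 269.87*I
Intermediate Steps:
C = -6 (C = -2 - 4 = -6)
E(D, P) = I*√7 (E(D, P) = √(-6 - 1) = √(-7) = I*√7)
c(q, M) = 102*q
c(E(-8, f), 2*2 - 13) + 155403 = 102*(I*√7) + 155403 = 102*I*√7 + 155403 = 155403 + 102*I*√7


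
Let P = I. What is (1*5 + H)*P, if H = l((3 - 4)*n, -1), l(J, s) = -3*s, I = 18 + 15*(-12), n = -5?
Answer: -1296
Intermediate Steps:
I = -162 (I = 18 - 180 = -162)
P = -162
H = 3 (H = -3*(-1) = 3)
(1*5 + H)*P = (1*5 + 3)*(-162) = (5 + 3)*(-162) = 8*(-162) = -1296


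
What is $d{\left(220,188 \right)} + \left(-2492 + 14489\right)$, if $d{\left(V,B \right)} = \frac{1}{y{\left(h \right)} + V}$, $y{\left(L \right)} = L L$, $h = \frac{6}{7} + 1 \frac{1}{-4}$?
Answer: $\frac{2072710477}{172769} \approx 11997.0$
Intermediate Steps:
$h = \frac{17}{28}$ ($h = 6 \cdot \frac{1}{7} + 1 \left(- \frac{1}{4}\right) = \frac{6}{7} - \frac{1}{4} = \frac{17}{28} \approx 0.60714$)
$y{\left(L \right)} = L^{2}$
$d{\left(V,B \right)} = \frac{1}{\frac{289}{784} + V}$ ($d{\left(V,B \right)} = \frac{1}{\left(\frac{17}{28}\right)^{2} + V} = \frac{1}{\frac{289}{784} + V}$)
$d{\left(220,188 \right)} + \left(-2492 + 14489\right) = \frac{784}{289 + 784 \cdot 220} + \left(-2492 + 14489\right) = \frac{784}{289 + 172480} + 11997 = \frac{784}{172769} + 11997 = \frac{2072710477}{172769}$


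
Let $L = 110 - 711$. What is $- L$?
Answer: $601$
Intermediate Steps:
$L = -601$ ($L = 110 - 711 = -601$)
$- L = \left(-1\right) \left(-601\right) = 601$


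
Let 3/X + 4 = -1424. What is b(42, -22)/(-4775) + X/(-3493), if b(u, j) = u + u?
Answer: -139659337/7939239700 ≈ -0.017591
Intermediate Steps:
X = -1/476 (X = 3/(-4 - 1424) = 3/(-1428) = 3*(-1/1428) = -1/476 ≈ -0.0021008)
b(u, j) = 2*u
b(42, -22)/(-4775) + X/(-3493) = (2*42)/(-4775) - 1/476/(-3493) = 84*(-1/4775) - 1/476*(-1/3493) = -84/4775 + 1/1662668 = -139659337/7939239700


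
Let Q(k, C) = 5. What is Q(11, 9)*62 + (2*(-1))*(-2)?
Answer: 314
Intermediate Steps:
Q(11, 9)*62 + (2*(-1))*(-2) = 5*62 + (2*(-1))*(-2) = 310 - 2*(-2) = 310 + 4 = 314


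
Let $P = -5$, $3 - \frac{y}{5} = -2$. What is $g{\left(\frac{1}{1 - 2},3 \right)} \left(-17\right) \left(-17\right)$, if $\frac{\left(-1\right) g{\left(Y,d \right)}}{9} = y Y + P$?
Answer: $78030$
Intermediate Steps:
$y = 25$ ($y = 15 - -10 = 15 + 10 = 25$)
$g{\left(Y,d \right)} = 45 - 225 Y$ ($g{\left(Y,d \right)} = - 9 \left(25 Y - 5\right) = - 9 \left(-5 + 25 Y\right) = 45 - 225 Y$)
$g{\left(\frac{1}{1 - 2},3 \right)} \left(-17\right) \left(-17\right) = \left(45 - \frac{225}{1 - 2}\right) \left(-17\right) \left(-17\right) = \left(45 - \frac{225}{-1}\right) \left(-17\right) \left(-17\right) = \left(45 - -225\right) \left(-17\right) \left(-17\right) = \left(45 + 225\right) \left(-17\right) \left(-17\right) = 270 \left(-17\right) \left(-17\right) = \left(-4590\right) \left(-17\right) = 78030$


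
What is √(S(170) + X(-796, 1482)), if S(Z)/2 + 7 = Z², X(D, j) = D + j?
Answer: 2*√14618 ≈ 241.81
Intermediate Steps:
S(Z) = -14 + 2*Z²
√(S(170) + X(-796, 1482)) = √((-14 + 2*170²) + (-796 + 1482)) = √((-14 + 2*28900) + 686) = √((-14 + 57800) + 686) = √(57786 + 686) = √58472 = 2*√14618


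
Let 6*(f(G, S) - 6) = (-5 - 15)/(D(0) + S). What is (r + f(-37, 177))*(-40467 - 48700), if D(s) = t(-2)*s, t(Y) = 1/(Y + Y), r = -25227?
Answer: 1194156653287/531 ≈ 2.2489e+9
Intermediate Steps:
t(Y) = 1/(2*Y)
D(s) = -s/4 (D(s) = ((½)/(-2))*s = ((½)*(-½))*s = -s/4)
f(G, S) = 6 - 10/(3*S) (f(G, S) = 6 + ((-5 - 15)/(-¼*0 + S))/6 = 6 + (-20/(0 + S))/6 = 6 + (-20/S)/6 = 6 - 10/(3*S))
(r + f(-37, 177))*(-40467 - 48700) = (-25227 + (6 - 10/3/177))*(-40467 - 48700) = (-25227 + (6 - 10/3*1/177))*(-89167) = (-25227 + (6 - 10/531))*(-89167) = (-25227 + 3176/531)*(-89167) = -13392361/531*(-89167) = 1194156653287/531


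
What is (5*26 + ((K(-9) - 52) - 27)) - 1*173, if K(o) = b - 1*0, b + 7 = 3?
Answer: -126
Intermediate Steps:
b = -4 (b = -7 + 3 = -4)
K(o) = -4 (K(o) = -4 - 1*0 = -4 + 0 = -4)
(5*26 + ((K(-9) - 52) - 27)) - 1*173 = (5*26 + ((-4 - 52) - 27)) - 1*173 = (130 + (-56 - 27)) - 173 = (130 - 83) - 173 = 47 - 173 = -126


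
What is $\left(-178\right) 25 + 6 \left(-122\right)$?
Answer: $-5182$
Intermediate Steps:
$\left(-178\right) 25 + 6 \left(-122\right) = -4450 - 732 = -5182$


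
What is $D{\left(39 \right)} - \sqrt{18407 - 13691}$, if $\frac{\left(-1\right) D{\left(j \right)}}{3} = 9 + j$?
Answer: $-144 - 6 \sqrt{131} \approx -212.67$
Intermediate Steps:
$D{\left(j \right)} = -27 - 3 j$ ($D{\left(j \right)} = - 3 \left(9 + j\right) = -27 - 3 j$)
$D{\left(39 \right)} - \sqrt{18407 - 13691} = \left(-27 - 117\right) - \sqrt{18407 - 13691} = \left(-27 - 117\right) - \sqrt{4716} = -144 - 6 \sqrt{131}$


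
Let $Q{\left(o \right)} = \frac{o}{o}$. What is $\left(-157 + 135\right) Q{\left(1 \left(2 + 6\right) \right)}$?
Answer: $-22$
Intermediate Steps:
$Q{\left(o \right)} = 1$
$\left(-157 + 135\right) Q{\left(1 \left(2 + 6\right) \right)} = \left(-157 + 135\right) 1 = \left(-22\right) 1 = -22$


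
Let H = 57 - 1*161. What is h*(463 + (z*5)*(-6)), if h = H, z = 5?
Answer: -32552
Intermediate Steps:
H = -104 (H = 57 - 161 = -104)
h = -104
h*(463 + (z*5)*(-6)) = -104*(463 + (5*5)*(-6)) = -104*(463 + 25*(-6)) = -104*(463 - 150) = -104*313 = -32552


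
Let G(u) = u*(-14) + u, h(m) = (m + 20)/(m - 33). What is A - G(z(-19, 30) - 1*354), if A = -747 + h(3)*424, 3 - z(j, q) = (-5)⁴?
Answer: -206401/15 ≈ -13760.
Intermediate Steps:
h(m) = (20 + m)/(-33 + m)
z(j, q) = -622 (z(j, q) = 3 - 1*(-5)⁴ = 3 - 1*625 = 3 - 625 = -622)
A = -16081/15 (A = -747 + ((20 + 3)/(-33 + 3))*424 = -747 + (23/(-30))*424 = -747 - 1/30*23*424 = -747 - 23/30*424 = -747 - 4876/15 = -16081/15 ≈ -1072.1)
G(u) = -13*u (G(u) = -14*u + u = -13*u)
A - G(z(-19, 30) - 1*354) = -16081/15 - (-13)*(-622 - 1*354) = -16081/15 - (-13)*(-622 - 354) = -16081/15 - (-13)*(-976) = -16081/15 - 1*12688 = -16081/15 - 12688 = -206401/15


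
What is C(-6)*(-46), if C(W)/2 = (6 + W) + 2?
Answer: -184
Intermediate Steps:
C(W) = 16 + 2*W (C(W) = 2*((6 + W) + 2) = 2*(8 + W) = 16 + 2*W)
C(-6)*(-46) = (16 + 2*(-6))*(-46) = (16 - 12)*(-46) = 4*(-46) = -184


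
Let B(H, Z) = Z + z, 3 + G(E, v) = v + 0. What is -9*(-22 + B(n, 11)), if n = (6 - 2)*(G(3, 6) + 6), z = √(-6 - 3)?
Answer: 99 - 27*I ≈ 99.0 - 27.0*I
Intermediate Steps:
G(E, v) = -3 + v (G(E, v) = -3 + (v + 0) = -3 + v)
z = 3*I (z = √(-9) = 3*I ≈ 3.0*I)
n = 36 (n = (6 - 2)*((-3 + 6) + 6) = 4*(3 + 6) = 4*9 = 36)
B(H, Z) = Z + 3*I
-9*(-22 + B(n, 11)) = -9*(-22 + (11 + 3*I)) = -9*(-11 + 3*I) = 99 - 27*I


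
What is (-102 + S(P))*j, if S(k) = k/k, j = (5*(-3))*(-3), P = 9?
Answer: -4545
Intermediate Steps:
j = 45 (j = -15*(-3) = 45)
S(k) = 1
(-102 + S(P))*j = (-102 + 1)*45 = -101*45 = -4545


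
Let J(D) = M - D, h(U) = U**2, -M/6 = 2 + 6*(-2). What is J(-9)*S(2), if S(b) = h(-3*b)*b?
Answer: 4968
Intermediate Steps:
M = 60 (M = -6*(2 + 6*(-2)) = -6*(2 - 12) = -6*(-10) = 60)
S(b) = 9*b**3 (S(b) = (-3*b)**2*b = (9*b**2)*b = 9*b**3)
J(D) = 60 - D
J(-9)*S(2) = (60 - 1*(-9))*(9*2**3) = (60 + 9)*(9*8) = 69*72 = 4968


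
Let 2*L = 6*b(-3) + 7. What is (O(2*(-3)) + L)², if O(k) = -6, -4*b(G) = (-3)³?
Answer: 5041/16 ≈ 315.06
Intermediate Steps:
b(G) = 27/4 (b(G) = -¼*(-3)³ = -¼*(-27) = 27/4)
L = 95/4 (L = (6*(27/4) + 7)/2 = (81/2 + 7)/2 = (½)*(95/2) = 95/4 ≈ 23.750)
(O(2*(-3)) + L)² = (-6 + 95/4)² = (71/4)² = 5041/16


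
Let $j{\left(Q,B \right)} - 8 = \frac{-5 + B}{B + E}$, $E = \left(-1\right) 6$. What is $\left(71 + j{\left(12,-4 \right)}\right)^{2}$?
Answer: $\frac{638401}{100} \approx 6384.0$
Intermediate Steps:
$E = -6$
$j{\left(Q,B \right)} = 8 + \frac{-5 + B}{-6 + B}$ ($j{\left(Q,B \right)} = 8 + \frac{-5 + B}{B - 6} = 8 + \frac{-5 + B}{-6 + B}$)
$\left(71 + j{\left(12,-4 \right)}\right)^{2} = \left(71 + \frac{-53 + 9 \left(-4\right)}{-6 - 4}\right)^{2} = \left(71 + \frac{-53 - 36}{-10}\right)^{2} = \left(71 - - \frac{89}{10}\right)^{2} = \left(71 + \frac{89}{10}\right)^{2} = \left(\frac{799}{10}\right)^{2} = \frac{638401}{100}$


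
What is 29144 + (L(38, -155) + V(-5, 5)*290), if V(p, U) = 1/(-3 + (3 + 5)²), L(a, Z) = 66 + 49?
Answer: 1785089/61 ≈ 29264.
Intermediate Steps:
L(a, Z) = 115
V(p, U) = 1/61 (V(p, U) = 1/(-3 + 8²) = 1/(-3 + 64) = 1/61)
29144 + (L(38, -155) + V(-5, 5)*290) = 29144 + (115 + (1/61)*290) = 29144 + (115 + 290/61) = 29144 + 7305/61 = 1785089/61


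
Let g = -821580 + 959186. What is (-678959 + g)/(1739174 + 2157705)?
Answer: -541353/3896879 ≈ -0.13892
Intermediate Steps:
g = 137606
(-678959 + g)/(1739174 + 2157705) = (-678959 + 137606)/(1739174 + 2157705) = -541353/3896879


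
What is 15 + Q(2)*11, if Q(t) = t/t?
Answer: 26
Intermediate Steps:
Q(t) = 1
15 + Q(2)*11 = 15 + 1*11 = 15 + 11 = 26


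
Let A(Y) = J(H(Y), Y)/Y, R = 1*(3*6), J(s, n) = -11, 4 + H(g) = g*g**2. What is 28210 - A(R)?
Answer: 507791/18 ≈ 28211.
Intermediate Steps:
H(g) = -4 + g**3 (H(g) = -4 + g*g**2 = -4 + g**3)
R = 18 (R = 1*18 = 18)
A(Y) = -11/Y
28210 - A(R) = 28210 - (-11)/18 = 28210 - 1*(-11/18) = 28210 + 11/18 = 507791/18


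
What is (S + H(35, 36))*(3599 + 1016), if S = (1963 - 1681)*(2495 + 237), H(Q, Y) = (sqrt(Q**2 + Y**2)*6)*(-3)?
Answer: 3555506760 - 83070*sqrt(2521) ≈ 3.5513e+9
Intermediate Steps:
H(Q, Y) = -18*sqrt(Q**2 + Y**2) (H(Q, Y) = (6*sqrt(Q**2 + Y**2))*(-3) = -18*sqrt(Q**2 + Y**2))
S = 770424 (S = 282*2732 = 770424)
(S + H(35, 36))*(3599 + 1016) = (770424 - 18*sqrt(35**2 + 36**2))*(3599 + 1016) = (770424 - 18*sqrt(1225 + 1296))*4615 = (770424 - 18*sqrt(2521))*4615 = 3555506760 - 83070*sqrt(2521)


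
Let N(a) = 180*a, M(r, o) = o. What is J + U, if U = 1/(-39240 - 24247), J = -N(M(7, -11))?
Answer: 125704259/63487 ≈ 1980.0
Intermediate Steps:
J = 1980 (J = -180*(-11) = -1*(-1980) = 1980)
U = -1/63487 (U = 1/(-63487) = -1/63487 ≈ -1.5751e-5)
J + U = 1980 - 1/63487 = 125704259/63487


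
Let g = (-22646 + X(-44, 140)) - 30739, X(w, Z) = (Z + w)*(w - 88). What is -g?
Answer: 66057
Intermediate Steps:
X(w, Z) = (-88 + w)*(Z + w) (X(w, Z) = (Z + w)*(-88 + w) = (-88 + w)*(Z + w))
g = -66057 (g = (-22646 + ((-44)² - 88*140 - 88*(-44) + 140*(-44))) - 30739 = (-22646 + (1936 - 12320 + 3872 - 6160)) - 30739 = (-22646 - 12672) - 30739 = -35318 - 30739 = -66057)
-g = -1*(-66057) = 66057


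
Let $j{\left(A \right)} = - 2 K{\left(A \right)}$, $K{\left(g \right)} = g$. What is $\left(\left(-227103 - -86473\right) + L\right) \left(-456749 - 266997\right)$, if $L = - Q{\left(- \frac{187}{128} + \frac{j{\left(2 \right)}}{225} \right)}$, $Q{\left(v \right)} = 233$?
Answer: $101949032798$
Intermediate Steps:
$j{\left(A \right)} = - 2 A$
$L = -233$ ($L = \left(-1\right) 233 = -233$)
$\left(\left(-227103 - -86473\right) + L\right) \left(-456749 - 266997\right) = \left(\left(-227103 - -86473\right) - 233\right) \left(-456749 - 266997\right) = \left(\left(-227103 + 86473\right) - 233\right) \left(-723746\right) = \left(-140630 - 233\right) \left(-723746\right) = \left(-140863\right) \left(-723746\right) = 101949032798$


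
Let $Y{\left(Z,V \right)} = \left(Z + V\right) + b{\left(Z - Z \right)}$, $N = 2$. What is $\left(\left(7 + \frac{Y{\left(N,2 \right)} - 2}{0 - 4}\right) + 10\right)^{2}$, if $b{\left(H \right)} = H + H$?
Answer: $\frac{1089}{4} \approx 272.25$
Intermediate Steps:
$b{\left(H \right)} = 2 H$
$Y{\left(Z,V \right)} = V + Z$ ($Y{\left(Z,V \right)} = \left(Z + V\right) + 2 \left(Z - Z\right) = \left(V + Z\right) + 2 \cdot 0 = \left(V + Z\right) + 0 = V + Z$)
$\left(\left(7 + \frac{Y{\left(N,2 \right)} - 2}{0 - 4}\right) + 10\right)^{2} = \left(\left(7 + \frac{\left(2 + 2\right) - 2}{0 - 4}\right) + 10\right)^{2} = \left(\left(7 + \frac{4 - 2}{-4}\right) + 10\right)^{2} = \left(\left(7 + 2 \left(- \frac{1}{4}\right)\right) + 10\right)^{2} = \left(\left(7 - \frac{1}{2}\right) + 10\right)^{2} = \left(\frac{13}{2} + 10\right)^{2} = \left(\frac{33}{2}\right)^{2} = \frac{1089}{4}$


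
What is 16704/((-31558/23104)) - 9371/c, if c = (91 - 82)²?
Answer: -15777998257/1278099 ≈ -12345.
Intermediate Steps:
c = 81 (c = 9² = 81)
16704/((-31558/23104)) - 9371/c = 16704/((-31558/23104)) - 9371/81 = 16704/((-31558*1/23104)) - 9371*1/81 = 16704/(-15779/11552) - 9371/81 = 16704*(-11552/15779) - 9371/81 = -192964608/15779 - 9371/81 = -15777998257/1278099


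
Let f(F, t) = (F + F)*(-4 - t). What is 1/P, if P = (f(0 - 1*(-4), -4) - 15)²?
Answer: 1/225 ≈ 0.0044444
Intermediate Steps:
f(F, t) = 2*F*(-4 - t) (f(F, t) = (2*F)*(-4 - t) = 2*F*(-4 - t))
P = 225 (P = (-2*(0 - 1*(-4))*(4 - 4) - 15)² = (-2*(0 + 4)*0 - 15)² = (-2*4*0 - 15)² = (0 - 15)² = (-15)² = 225)
1/P = 1/225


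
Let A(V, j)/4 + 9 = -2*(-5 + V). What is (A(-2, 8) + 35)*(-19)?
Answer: -1045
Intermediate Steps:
A(V, j) = 4 - 8*V (A(V, j) = -36 + 4*(-2*(-5 + V)) = -36 + 4*(10 - 2*V) = -36 + (40 - 8*V) = 4 - 8*V)
(A(-2, 8) + 35)*(-19) = ((4 - 8*(-2)) + 35)*(-19) = ((4 + 16) + 35)*(-19) = (20 + 35)*(-19) = 55*(-19) = -1045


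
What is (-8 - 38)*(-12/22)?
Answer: 276/11 ≈ 25.091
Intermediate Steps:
(-8 - 38)*(-12/22) = -(-552)/22 = -46*(-6/11) = 276/11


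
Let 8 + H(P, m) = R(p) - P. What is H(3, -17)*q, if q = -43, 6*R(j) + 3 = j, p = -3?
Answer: 516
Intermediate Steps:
R(j) = -½ + j/6
H(P, m) = -9 - P (H(P, m) = -8 + ((-½ + (⅙)*(-3)) - P) = -8 + ((-½ - ½) - P) = -8 + (-1 - P) = -9 - P)
H(3, -17)*q = (-9 - 1*3)*(-43) = (-9 - 3)*(-43) = -12*(-43) = 516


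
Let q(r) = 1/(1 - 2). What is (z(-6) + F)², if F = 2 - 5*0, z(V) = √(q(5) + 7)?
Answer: (2 + √6)² ≈ 19.798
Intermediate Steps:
q(r) = -1 (q(r) = 1/(-1) = -1)
z(V) = √6 (z(V) = √(-1 + 7) = √6)
F = 2 (F = 2 + 0 = 2)
(z(-6) + F)² = (√6 + 2)² = (2 + √6)²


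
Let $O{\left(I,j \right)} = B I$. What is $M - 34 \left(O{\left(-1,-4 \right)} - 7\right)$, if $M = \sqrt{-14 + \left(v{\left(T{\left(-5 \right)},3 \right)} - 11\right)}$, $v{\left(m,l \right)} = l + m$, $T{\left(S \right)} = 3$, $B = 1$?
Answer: $272 + i \sqrt{19} \approx 272.0 + 4.3589 i$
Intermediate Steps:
$O{\left(I,j \right)} = I$ ($O{\left(I,j \right)} = 1 I = I$)
$M = i \sqrt{19}$ ($M = \sqrt{-14 + \left(\left(3 + 3\right) - 11\right)} = \sqrt{-14 + \left(6 - 11\right)} = \sqrt{-14 - 5} = \sqrt{-19} = i \sqrt{19} \approx 4.3589 i$)
$M - 34 \left(O{\left(-1,-4 \right)} - 7\right) = i \sqrt{19} - 34 \left(-1 - 7\right) = i \sqrt{19} - -272 = i \sqrt{19} + 272 = 272 + i \sqrt{19}$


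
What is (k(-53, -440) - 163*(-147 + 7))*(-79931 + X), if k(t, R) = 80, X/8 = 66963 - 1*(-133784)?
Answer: 34946430500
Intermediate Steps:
X = 1605976 (X = 8*(66963 - 1*(-133784)) = 8*(66963 + 133784) = 8*200747 = 1605976)
(k(-53, -440) - 163*(-147 + 7))*(-79931 + X) = (80 - 163*(-147 + 7))*(-79931 + 1605976) = (80 - 163*(-140))*1526045 = (80 + 22820)*1526045 = 22900*1526045 = 34946430500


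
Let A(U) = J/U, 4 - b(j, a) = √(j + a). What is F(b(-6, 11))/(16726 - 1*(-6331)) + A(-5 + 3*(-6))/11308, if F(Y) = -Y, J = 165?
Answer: -440431/545159708 + √5/23057 ≈ -0.00071091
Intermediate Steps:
b(j, a) = 4 - √(a + j) (b(j, a) = 4 - √(j + a) = 4 - √(a + j))
A(U) = 165/U
F(b(-6, 11))/(16726 - 1*(-6331)) + A(-5 + 3*(-6))/11308 = (-(4 - √(11 - 6)))/(16726 - 1*(-6331)) + (165/(-5 + 3*(-6)))/11308 = (-(4 - √5))/(16726 + 6331) + (165/(-5 - 18))*(1/11308) = (-4 + √5)/23057 + (165/(-23))*(1/11308) = (-4 + √5)*(1/23057) + (165*(-1/23))*(1/11308) = (-4/23057 + √5/23057) - 165/23*1/11308 = (-4/23057 + √5/23057) - 15/23644 = -440431/545159708 + √5/23057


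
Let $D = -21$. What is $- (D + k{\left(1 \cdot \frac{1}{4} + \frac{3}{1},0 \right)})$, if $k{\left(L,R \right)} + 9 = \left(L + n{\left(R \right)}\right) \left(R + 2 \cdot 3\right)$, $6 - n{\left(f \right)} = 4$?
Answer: $- \frac{3}{2} \approx -1.5$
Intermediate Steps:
$n{\left(f \right)} = 2$ ($n{\left(f \right)} = 6 - 4 = 2$)
$k{\left(L,R \right)} = -9 + \left(2 + L\right) \left(6 + R\right)$ ($k{\left(L,R \right)} = -9 + \left(L + 2\right) \left(R + 2 \cdot 3\right) = -9 + \left(2 + L\right) \left(R + 6\right) = -9 + \left(2 + L\right) \left(6 + R\right)$)
$- (D + k{\left(1 \cdot \frac{1}{4} + \frac{3}{1},0 \right)}) = - (-21 + \left(3 + 2 \cdot 0 + 6 \left(1 \cdot \frac{1}{4} + \frac{3}{1}\right) + \left(1 \cdot \frac{1}{4} + \frac{3}{1}\right) 0\right)) = - (-21 + \left(3 + 0 + 6 \left(1 \cdot \frac{1}{4} + 3 \cdot 1\right) + \left(1 \cdot \frac{1}{4} + 3 \cdot 1\right) 0\right)) = - (-21 + \left(3 + 0 + 6 \left(\frac{1}{4} + 3\right) + \left(\frac{1}{4} + 3\right) 0\right)) = - (-21 + \left(3 + 0 + 6 \cdot \frac{13}{4} + \frac{13}{4} \cdot 0\right)) = - (-21 + \left(3 + 0 + \frac{39}{2} + 0\right)) = - (-21 + \frac{45}{2}) = \left(-1\right) \frac{3}{2} = - \frac{3}{2}$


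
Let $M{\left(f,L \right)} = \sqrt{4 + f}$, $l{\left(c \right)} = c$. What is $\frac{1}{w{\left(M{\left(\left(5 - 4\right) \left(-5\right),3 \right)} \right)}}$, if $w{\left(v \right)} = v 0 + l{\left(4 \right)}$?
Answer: $\frac{1}{4} \approx 0.25$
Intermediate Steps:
$w{\left(v \right)} = 4$ ($w{\left(v \right)} = v 0 + 4 = 0 + 4 = 4$)
$\frac{1}{w{\left(M{\left(\left(5 - 4\right) \left(-5\right),3 \right)} \right)}} = \frac{1}{4}$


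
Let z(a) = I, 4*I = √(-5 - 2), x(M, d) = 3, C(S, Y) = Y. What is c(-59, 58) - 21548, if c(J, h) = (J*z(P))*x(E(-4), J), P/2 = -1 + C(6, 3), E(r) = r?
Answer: -21548 - 177*I*√7/4 ≈ -21548.0 - 117.07*I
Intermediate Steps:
P = 4 (P = 2*(-1 + 3) = 2*2 = 4)
I = I*√7/4 (I = √(-5 - 2)/4 = √(-7)/4 = (I*√7)/4 = I*√7/4 ≈ 0.66144*I)
z(a) = I*√7/4
c(J, h) = 3*I*J*√7/4 (c(J, h) = (J*(I*√7/4))*3 = (I*J*√7/4)*3 = 3*I*J*√7/4)
c(-59, 58) - 21548 = (¾)*I*(-59)*√7 - 21548 = -177*I*√7/4 - 21548 = -21548 - 177*I*√7/4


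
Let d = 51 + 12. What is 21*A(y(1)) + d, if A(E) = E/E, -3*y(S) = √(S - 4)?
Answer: 84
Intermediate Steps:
d = 63
y(S) = -√(-4 + S)/3 (y(S) = -√(S - 4)/3 = -√(-4 + S)/3)
A(E) = 1
21*A(y(1)) + d = 21*1 + 63 = 21 + 63 = 84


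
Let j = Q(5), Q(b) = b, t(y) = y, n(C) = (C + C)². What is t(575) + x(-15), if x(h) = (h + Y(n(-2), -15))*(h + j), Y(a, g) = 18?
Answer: 545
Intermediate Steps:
n(C) = 4*C² (n(C) = (2*C)² = 4*C²)
j = 5
x(h) = (5 + h)*(18 + h) (x(h) = (h + 18)*(h + 5) = (18 + h)*(5 + h) = (5 + h)*(18 + h))
t(575) + x(-15) = 575 + (90 + (-15)² + 23*(-15)) = 575 + (90 + 225 - 345) = 575 - 30 = 545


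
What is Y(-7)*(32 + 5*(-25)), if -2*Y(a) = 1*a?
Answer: -651/2 ≈ -325.50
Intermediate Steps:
Y(a) = -a/2
Y(-7)*(32 + 5*(-25)) = (-1/2*(-7))*(32 + 5*(-25)) = 7*(32 - 125)/2 = (7/2)*(-93) = -651/2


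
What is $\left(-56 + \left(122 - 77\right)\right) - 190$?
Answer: $-201$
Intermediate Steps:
$\left(-56 + \left(122 - 77\right)\right) - 190 = \left(-56 + 45\right) - 190 = -11 - 190 = -201$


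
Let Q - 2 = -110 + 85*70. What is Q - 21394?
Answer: -15552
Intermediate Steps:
Q = 5842 (Q = 2 + (-110 + 85*70) = 2 + (-110 + 5950) = 2 + 5840 = 5842)
Q - 21394 = 5842 - 21394 = -15552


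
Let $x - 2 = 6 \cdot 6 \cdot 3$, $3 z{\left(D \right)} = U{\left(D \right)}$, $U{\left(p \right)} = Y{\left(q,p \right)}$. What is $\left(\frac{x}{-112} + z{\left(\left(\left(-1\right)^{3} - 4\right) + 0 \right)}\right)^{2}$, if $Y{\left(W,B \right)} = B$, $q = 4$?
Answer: $\frac{198025}{28224} \approx 7.0162$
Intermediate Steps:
$U{\left(p \right)} = p$
$z{\left(D \right)} = \frac{D}{3}$
$x = 110$ ($x = 2 + 6 \cdot 6 \cdot 3 = 2 + 36 \cdot 3 = 2 + 108 = 110$)
$\left(\frac{x}{-112} + z{\left(\left(\left(-1\right)^{3} - 4\right) + 0 \right)}\right)^{2} = \left(\frac{110}{-112} + \frac{\left(\left(-1\right)^{3} - 4\right) + 0}{3}\right)^{2} = \left(110 \left(- \frac{1}{112}\right) + \frac{\left(-1 - 4\right) + 0}{3}\right)^{2} = \left(- \frac{55}{56} + \frac{-5 + 0}{3}\right)^{2} = \left(- \frac{55}{56} + \frac{1}{3} \left(-5\right)\right)^{2} = \left(- \frac{55}{56} - \frac{5}{3}\right)^{2} = \left(- \frac{445}{168}\right)^{2} = \frac{198025}{28224}$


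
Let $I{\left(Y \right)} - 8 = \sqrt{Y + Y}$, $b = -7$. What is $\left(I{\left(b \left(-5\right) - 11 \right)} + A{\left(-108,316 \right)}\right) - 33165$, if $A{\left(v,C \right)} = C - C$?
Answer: $-33157 + 4 \sqrt{3} \approx -33150.0$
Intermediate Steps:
$A{\left(v,C \right)} = 0$
$I{\left(Y \right)} = 8 + \sqrt{2} \sqrt{Y}$ ($I{\left(Y \right)} = 8 + \sqrt{Y + Y} = 8 + \sqrt{2 Y} = 8 + \sqrt{2} \sqrt{Y}$)
$\left(I{\left(b \left(-5\right) - 11 \right)} + A{\left(-108,316 \right)}\right) - 33165 = \left(\left(8 + \sqrt{2} \sqrt{\left(-7\right) \left(-5\right) - 11}\right) + 0\right) - 33165 = \left(\left(8 + \sqrt{2} \sqrt{35 - 11}\right) + 0\right) - 33165 = \left(\left(8 + \sqrt{2} \sqrt{24}\right) + 0\right) - 33165 = \left(\left(8 + \sqrt{2} \cdot 2 \sqrt{6}\right) + 0\right) - 33165 = \left(\left(8 + 4 \sqrt{3}\right) + 0\right) - 33165 = \left(8 + 4 \sqrt{3}\right) - 33165 = -33157 + 4 \sqrt{3}$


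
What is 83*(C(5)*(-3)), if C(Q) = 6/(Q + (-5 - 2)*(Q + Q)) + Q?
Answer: -79431/65 ≈ -1222.0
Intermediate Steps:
C(Q) = Q - 6/(13*Q) (C(Q) = 6/(Q - 14*Q) + Q = 6/(-13*Q) + Q = -1/(13*Q)*6 + Q = -6/(13*Q) + Q = Q - 6/(13*Q))
83*(C(5)*(-3)) = 83*((5 - 6/13/5)*(-3)) = 83*((5 - 6/13*1/5)*(-3)) = 83*((5 - 6/65)*(-3)) = 83*((319/65)*(-3)) = 83*(-957/65) = -79431/65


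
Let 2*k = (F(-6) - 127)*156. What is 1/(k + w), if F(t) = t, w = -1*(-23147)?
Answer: 1/12773 ≈ 7.8290e-5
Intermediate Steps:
w = 23147
k = -10374 (k = ((-6 - 127)*156)/2 = (-133*156)/2 = (1/2)*(-20748) = -10374)
1/(k + w) = 1/(-10374 + 23147) = 1/12773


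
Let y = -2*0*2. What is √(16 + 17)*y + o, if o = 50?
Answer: 50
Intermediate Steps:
y = 0 (y = 0*2 = 0)
√(16 + 17)*y + o = √(16 + 17)*0 + 50 = √33*0 + 50 = 0 + 50 = 50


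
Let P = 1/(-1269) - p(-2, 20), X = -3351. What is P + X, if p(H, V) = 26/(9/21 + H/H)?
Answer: -21377579/6345 ≈ -3369.2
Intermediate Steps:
p(H, V) = 91/5 (p(H, V) = 26/(9*(1/21) + 1) = 26/(3/7 + 1) = 26/(10/7) = 26*(7/10) = 91/5)
P = -115484/6345 (P = 1/(-1269) - 1*91/5 = -1/1269 - 91/5 = -115484/6345 ≈ -18.201)
P + X = -115484/6345 - 3351 = -21377579/6345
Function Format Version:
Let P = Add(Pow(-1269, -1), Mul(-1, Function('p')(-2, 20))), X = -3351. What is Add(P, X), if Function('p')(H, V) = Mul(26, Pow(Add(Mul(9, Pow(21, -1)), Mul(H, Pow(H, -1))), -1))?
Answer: Rational(-21377579, 6345) ≈ -3369.2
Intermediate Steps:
Function('p')(H, V) = Rational(91, 5) (Function('p')(H, V) = Mul(26, Pow(Add(Mul(9, Rational(1, 21)), 1), -1)) = Mul(26, Pow(Add(Rational(3, 7), 1), -1)) = Mul(26, Pow(Rational(10, 7), -1)) = Mul(26, Rational(7, 10)) = Rational(91, 5))
P = Rational(-115484, 6345) (P = Add(Pow(-1269, -1), Mul(-1, Rational(91, 5))) = Add(Rational(-1, 1269), Rational(-91, 5)) = Rational(-115484, 6345) ≈ -18.201)
Add(P, X) = Add(Rational(-115484, 6345), -3351) = Rational(-21377579, 6345)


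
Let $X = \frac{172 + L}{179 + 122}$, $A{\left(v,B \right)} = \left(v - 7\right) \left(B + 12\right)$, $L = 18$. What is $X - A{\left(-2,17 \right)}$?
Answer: $\frac{78751}{301} \approx 261.63$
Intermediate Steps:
$A{\left(v,B \right)} = \left(-7 + v\right) \left(12 + B\right)$
$X = \frac{190}{301}$ ($X = \frac{172 + 18}{179 + 122} = \frac{190}{301} \approx 0.63123$)
$X - A{\left(-2,17 \right)} = \frac{190}{301} - \left(-84 - 119 + 12 \left(-2\right) + 17 \left(-2\right)\right) = \frac{190}{301} - \left(-84 - 119 - 24 - 34\right) = \frac{190}{301} - -261 = \frac{190}{301} + 261 = \frac{78751}{301}$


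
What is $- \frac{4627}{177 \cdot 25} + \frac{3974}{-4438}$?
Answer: $- \frac{19059788}{9819075} \approx -1.9411$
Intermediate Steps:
$- \frac{4627}{177 \cdot 25} + \frac{3974}{-4438} = - \frac{4627}{4425} + 3974 \left(- \frac{1}{4438}\right) = \left(-4627\right) \frac{1}{4425} - \frac{1987}{2219} = - \frac{4627}{4425} - \frac{1987}{2219} = - \frac{19059788}{9819075}$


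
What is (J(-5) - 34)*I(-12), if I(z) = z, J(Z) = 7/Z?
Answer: 2124/5 ≈ 424.80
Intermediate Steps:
(J(-5) - 34)*I(-12) = (7/(-5) - 34)*(-12) = (7*(-1/5) - 34)*(-12) = (-7/5 - 34)*(-12) = -177/5*(-12) = 2124/5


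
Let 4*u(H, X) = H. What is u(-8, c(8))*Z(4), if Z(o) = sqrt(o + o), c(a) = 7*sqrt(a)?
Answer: -4*sqrt(2) ≈ -5.6569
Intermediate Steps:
u(H, X) = H/4
Z(o) = sqrt(2)*sqrt(o) (Z(o) = sqrt(2*o) = sqrt(2)*sqrt(o))
u(-8, c(8))*Z(4) = ((1/4)*(-8))*(sqrt(2)*sqrt(4)) = -2*sqrt(2)*2 = -4*sqrt(2)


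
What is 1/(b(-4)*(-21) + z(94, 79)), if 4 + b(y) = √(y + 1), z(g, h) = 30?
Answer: 38/4773 + 7*I*√3/4773 ≈ 0.0079615 + 0.0025402*I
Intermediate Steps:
b(y) = -4 + √(1 + y) (b(y) = -4 + √(y + 1) = -4 + √(1 + y))
1/(b(-4)*(-21) + z(94, 79)) = 1/((-4 + √(1 - 4))*(-21) + 30) = 1/((-4 + √(-3))*(-21) + 30) = 1/((-4 + I*√3)*(-21) + 30) = 1/((84 - 21*I*√3) + 30) = 1/(114 - 21*I*√3)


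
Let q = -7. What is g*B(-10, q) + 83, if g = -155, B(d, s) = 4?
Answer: -537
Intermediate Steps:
g*B(-10, q) + 83 = -155*4 + 83 = -620 + 83 = -537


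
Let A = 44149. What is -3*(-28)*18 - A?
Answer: -42637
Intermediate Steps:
-3*(-28)*18 - A = -3*(-28)*18 - 1*44149 = 84*18 - 44149 = 1512 - 44149 = -42637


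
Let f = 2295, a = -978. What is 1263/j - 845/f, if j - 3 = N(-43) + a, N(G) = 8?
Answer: -743140/443853 ≈ -1.6743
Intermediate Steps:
j = -967 (j = 3 + (8 - 978) = 3 - 970 = -967)
1263/j - 845/f = 1263/(-967) - 845/2295 = 1263*(-1/967) - 845*1/2295 = -1263/967 - 169/459 = -743140/443853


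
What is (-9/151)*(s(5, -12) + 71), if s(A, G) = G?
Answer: -531/151 ≈ -3.5166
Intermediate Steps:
(-9/151)*(s(5, -12) + 71) = (-9/151)*(-12 + 71) = -9*1/151*59 = -9/151*59 = -531/151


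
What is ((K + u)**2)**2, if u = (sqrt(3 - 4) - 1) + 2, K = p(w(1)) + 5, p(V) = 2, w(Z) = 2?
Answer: (8 + I)**4 ≈ 3713.0 + 2016.0*I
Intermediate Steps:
K = 7 (K = 2 + 5 = 7)
u = 1 + I (u = (sqrt(-1) - 1) + 2 = (I - 1) + 2 = (-1 + I) + 2 = 1 + I ≈ 1.0 + 1.0*I)
((K + u)**2)**2 = ((7 + (1 + I))**2)**2 = ((8 + I)**2)**2 = (8 + I)**4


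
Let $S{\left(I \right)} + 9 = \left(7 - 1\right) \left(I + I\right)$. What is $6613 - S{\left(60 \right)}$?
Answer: $5902$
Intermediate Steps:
$S{\left(I \right)} = -9 + 12 I$ ($S{\left(I \right)} = -9 + \left(7 - 1\right) \left(I + I\right) = -9 + 6 \cdot 2 I = -9 + 12 I$)
$6613 - S{\left(60 \right)} = 6613 - \left(-9 + 12 \cdot 60\right) = 6613 - \left(-9 + 720\right) = 6613 - 711 = 5902$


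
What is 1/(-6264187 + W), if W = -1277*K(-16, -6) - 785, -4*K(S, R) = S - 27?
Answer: -4/25114799 ≈ -1.5927e-7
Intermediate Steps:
K(S, R) = 27/4 - S/4 (K(S, R) = -(S - 27)/4 = -(-27 + S)/4 = 27/4 - S/4)
W = -58051/4 (W = -1277*(27/4 - ¼*(-16)) - 785 = -1277*(27/4 + 4) - 785 = -1277*43/4 - 785 = -54911/4 - 785 = -58051/4 ≈ -14513.)
1/(-6264187 + W) = 1/(-6264187 - 58051/4) = 1/(-25114799/4) = -4/25114799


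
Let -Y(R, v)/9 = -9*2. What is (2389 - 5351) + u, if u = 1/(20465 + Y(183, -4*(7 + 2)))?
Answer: -61097173/20627 ≈ -2962.0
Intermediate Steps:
Y(R, v) = 162 (Y(R, v) = -(-81)*2 = -9*(-18) = 162)
u = 1/20627 (u = 1/(20465 + 162) = 1/20627 ≈ 4.8480e-5)
(2389 - 5351) + u = (2389 - 5351) + 1/20627 = -2962 + 1/20627 = -61097173/20627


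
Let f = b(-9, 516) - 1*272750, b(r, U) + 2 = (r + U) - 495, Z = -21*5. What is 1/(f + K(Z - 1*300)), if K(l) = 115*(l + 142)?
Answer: -1/302985 ≈ -3.3005e-6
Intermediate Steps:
Z = -105
K(l) = 16330 + 115*l (K(l) = 115*(142 + l) = 16330 + 115*l)
b(r, U) = -497 + U + r (b(r, U) = -2 + ((r + U) - 495) = -2 + ((U + r) - 495) = -2 + (-495 + U + r) = -497 + U + r)
f = -272740 (f = (-497 + 516 - 9) - 1*272750 = 10 - 272750 = -272740)
1/(f + K(Z - 1*300)) = 1/(-272740 + (16330 + 115*(-105 - 1*300))) = 1/(-272740 + (16330 + 115*(-105 - 300))) = 1/(-272740 + (16330 + 115*(-405))) = 1/(-272740 + (16330 - 46575)) = 1/(-272740 - 30245) = 1/(-302985) = -1/302985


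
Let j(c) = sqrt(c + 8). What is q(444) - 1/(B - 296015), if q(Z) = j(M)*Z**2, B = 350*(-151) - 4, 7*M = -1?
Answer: 1/348869 + 197136*sqrt(385)/7 ≈ 5.5258e+5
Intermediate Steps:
M = -1/7 (M = (1/7)*(-1) = -1/7 ≈ -0.14286)
B = -52854 (B = -52850 - 4 = -52854)
j(c) = sqrt(8 + c)
q(Z) = sqrt(385)*Z**2/7 (q(Z) = sqrt(8 - 1/7)*Z**2 = sqrt(55/7)*Z**2 = (sqrt(385)/7)*Z**2 = sqrt(385)*Z**2/7)
q(444) - 1/(B - 296015) = (1/7)*sqrt(385)*444**2 - 1/(-52854 - 296015) = (1/7)*sqrt(385)*197136 - 1/(-348869) = 197136*sqrt(385)/7 - 1*(-1/348869) = 197136*sqrt(385)/7 + 1/348869 = 1/348869 + 197136*sqrt(385)/7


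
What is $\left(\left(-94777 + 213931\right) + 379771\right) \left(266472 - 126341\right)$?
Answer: $69914859175$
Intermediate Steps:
$\left(\left(-94777 + 213931\right) + 379771\right) \left(266472 - 126341\right) = \left(119154 + 379771\right) 140131 = 498925 \cdot 140131 = 69914859175$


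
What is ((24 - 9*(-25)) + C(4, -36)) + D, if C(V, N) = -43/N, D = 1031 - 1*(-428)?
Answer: 61531/36 ≈ 1709.2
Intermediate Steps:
D = 1459 (D = 1031 + 428 = 1459)
((24 - 9*(-25)) + C(4, -36)) + D = ((24 - 9*(-25)) - 43/(-36)) + 1459 = ((24 + 225) - 43*(-1/36)) + 1459 = (249 + 43/36) + 1459 = 9007/36 + 1459 = 61531/36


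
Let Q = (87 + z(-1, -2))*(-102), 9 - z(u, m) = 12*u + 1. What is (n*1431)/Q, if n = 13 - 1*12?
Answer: -477/3638 ≈ -0.13112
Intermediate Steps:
n = 1 (n = 13 - 12 = 1)
z(u, m) = 8 - 12*u (z(u, m) = 9 - (12*u + 1) = 9 - (1 + 12*u) = 9 + (-1 - 12*u) = 8 - 12*u)
Q = -10914 (Q = (87 + (8 - 12*(-1)))*(-102) = (87 + (8 + 12))*(-102) = (87 + 20)*(-102) = 107*(-102) = -10914)
(n*1431)/Q = (1*1431)/(-10914) = 1431*(-1/10914) = -477/3638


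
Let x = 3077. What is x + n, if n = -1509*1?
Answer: 1568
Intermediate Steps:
n = -1509
x + n = 3077 - 1509 = 1568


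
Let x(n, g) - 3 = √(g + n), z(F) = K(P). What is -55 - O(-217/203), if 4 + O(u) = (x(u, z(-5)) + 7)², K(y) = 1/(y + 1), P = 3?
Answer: -17421/116 - 10*I*√2755/29 ≈ -150.18 - 18.099*I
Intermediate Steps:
K(y) = 1/(1 + y)
z(F) = ¼ (z(F) = 1/(1 + 3) = 1/4 = ¼)
x(n, g) = 3 + √(g + n)
O(u) = -4 + (10 + √(¼ + u))² (O(u) = -4 + ((3 + √(¼ + u)) + 7)² = -4 + (10 + √(¼ + u))²)
-55 - O(-217/203) = -55 - (-4 + (20 + √(1 + 4*(-217/203)))²/4) = -55 - (-4 + (20 + √(1 + 4*(-217*1/203)))²/4) = -55 - (-4 + (20 + √(1 + 4*(-31/29)))²/4) = -55 - (-4 + (20 + √(1 - 124/29))²/4) = -55 - (-4 + (20 + √(-95/29))²/4) = -55 - (-4 + (20 + I*√2755/29)²/4) = -55 + (4 - (20 + I*√2755/29)²/4) = -51 - (20 + I*√2755/29)²/4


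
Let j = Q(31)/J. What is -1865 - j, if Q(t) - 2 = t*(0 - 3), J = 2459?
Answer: -4585944/2459 ≈ -1865.0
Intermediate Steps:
Q(t) = 2 - 3*t (Q(t) = 2 + t*(0 - 3) = 2 + t*(-3) = 2 - 3*t)
j = -91/2459 (j = (2 - 3*31)/2459 = (2 - 93)*(1/2459) = -91*1/2459 = -91/2459 ≈ -0.037007)
-1865 - j = -1865 - 1*(-91/2459) = -1865 + 91/2459 = -4585944/2459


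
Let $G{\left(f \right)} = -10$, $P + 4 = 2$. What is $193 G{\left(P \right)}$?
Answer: $-1930$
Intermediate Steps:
$P = -2$ ($P = -4 + 2 = -2$)
$193 G{\left(P \right)} = 193 \left(-10\right) = -1930$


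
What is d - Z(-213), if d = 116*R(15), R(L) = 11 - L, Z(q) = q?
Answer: -251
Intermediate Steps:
d = -464 (d = 116*(11 - 1*15) = 116*(11 - 15) = 116*(-4) = -464)
d - Z(-213) = -464 - 1*(-213) = -464 + 213 = -251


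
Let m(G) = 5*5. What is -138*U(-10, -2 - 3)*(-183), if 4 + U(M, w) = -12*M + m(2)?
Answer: 3560814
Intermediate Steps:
m(G) = 25
U(M, w) = 21 - 12*M (U(M, w) = -4 + (-12*M + 25) = -4 + (25 - 12*M) = 21 - 12*M)
-138*U(-10, -2 - 3)*(-183) = -138*(21 - 12*(-10))*(-183) = -138*(21 + 120)*(-183) = -138*141*(-183) = -19458*(-183) = 3560814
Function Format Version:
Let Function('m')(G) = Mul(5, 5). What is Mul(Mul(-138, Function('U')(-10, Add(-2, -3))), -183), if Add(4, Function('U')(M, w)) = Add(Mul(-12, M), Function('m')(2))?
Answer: 3560814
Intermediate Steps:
Function('m')(G) = 25
Function('U')(M, w) = Add(21, Mul(-12, M)) (Function('U')(M, w) = Add(-4, Add(Mul(-12, M), 25)) = Add(-4, Add(25, Mul(-12, M))) = Add(21, Mul(-12, M)))
Mul(Mul(-138, Function('U')(-10, Add(-2, -3))), -183) = Mul(Mul(-138, Add(21, Mul(-12, -10))), -183) = Mul(Mul(-138, Add(21, 120)), -183) = Mul(Mul(-138, 141), -183) = Mul(-19458, -183) = 3560814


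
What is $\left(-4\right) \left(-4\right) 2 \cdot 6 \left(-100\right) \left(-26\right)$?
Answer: $499200$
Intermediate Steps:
$\left(-4\right) \left(-4\right) 2 \cdot 6 \left(-100\right) \left(-26\right) = 16 \cdot 2 \cdot 6 \left(-100\right) \left(-26\right) = 32 \cdot 6 \left(-100\right) \left(-26\right) = 192 \left(-100\right) \left(-26\right) = \left(-19200\right) \left(-26\right) = 499200$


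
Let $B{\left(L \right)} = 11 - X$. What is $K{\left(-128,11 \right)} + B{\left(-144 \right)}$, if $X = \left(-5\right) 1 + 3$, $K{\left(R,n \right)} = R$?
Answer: $-115$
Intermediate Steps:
$X = -2$ ($X = -5 + 3 = -2$)
$B{\left(L \right)} = 13$ ($B{\left(L \right)} = 11 - -2 = 11 + 2 = 13$)
$K{\left(-128,11 \right)} + B{\left(-144 \right)} = -128 + 13 = -115$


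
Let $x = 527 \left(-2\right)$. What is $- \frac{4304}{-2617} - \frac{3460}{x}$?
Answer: $\frac{6795618}{1379159} \approx 4.9274$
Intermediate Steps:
$x = -1054$
$- \frac{4304}{-2617} - \frac{3460}{x} = - \frac{4304}{-2617} - \frac{3460}{-1054} = \left(-4304\right) \left(- \frac{1}{2617}\right) - - \frac{1730}{527} = \frac{4304}{2617} + \frac{1730}{527} = \frac{6795618}{1379159}$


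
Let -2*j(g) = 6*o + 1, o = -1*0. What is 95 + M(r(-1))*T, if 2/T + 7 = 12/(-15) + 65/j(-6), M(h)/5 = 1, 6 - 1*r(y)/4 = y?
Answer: 65405/689 ≈ 94.927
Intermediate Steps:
r(y) = 24 - 4*y
o = 0
M(h) = 5 (M(h) = 5*1 = 5)
j(g) = -1/2 (j(g) = -(6*0 + 1)/2 = -(0 + 1)/2 = -1/2*1 = -1/2)
T = -10/689 (T = 2/(-7 + (12/(-15) + 65/(-1/2))) = 2/(-7 + (12*(-1/15) + 65*(-2))) = 2/(-7 + (-4/5 - 130)) = 2/(-7 - 654/5) = 2/(-689/5) = 2*(-5/689) = -10/689 ≈ -0.014514)
95 + M(r(-1))*T = 95 + 5*(-10/689) = 95 - 50/689 = 65405/689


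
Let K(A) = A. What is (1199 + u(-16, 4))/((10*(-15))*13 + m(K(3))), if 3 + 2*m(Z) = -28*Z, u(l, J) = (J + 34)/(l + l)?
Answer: -19165/31896 ≈ -0.60086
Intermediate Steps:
u(l, J) = (34 + J)/(2*l) (u(l, J) = (34 + J)/((2*l)) = (34 + J)*(1/(2*l)) = (34 + J)/(2*l))
m(Z) = -3/2 - 14*Z (m(Z) = -3/2 + (-28*Z)/2 = -3/2 - 14*Z)
(1199 + u(-16, 4))/((10*(-15))*13 + m(K(3))) = (1199 + (½)*(34 + 4)/(-16))/((10*(-15))*13 + (-3/2 - 14*3)) = (1199 + (½)*(-1/16)*38)/(-150*13 + (-3/2 - 42)) = (1199 - 19/16)/(-1950 - 87/2) = 19165/(16*(-3987/2)) = (19165/16)*(-2/3987) = -19165/31896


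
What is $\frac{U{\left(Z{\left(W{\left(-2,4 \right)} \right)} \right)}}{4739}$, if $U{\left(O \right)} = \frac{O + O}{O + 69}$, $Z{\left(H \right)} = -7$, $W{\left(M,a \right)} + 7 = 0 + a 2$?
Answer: $- \frac{1}{20987} \approx -4.7649 \cdot 10^{-5}$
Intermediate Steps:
$W{\left(M,a \right)} = -7 + 2 a$ ($W{\left(M,a \right)} = -7 + \left(0 + a 2\right) = -7 + \left(0 + 2 a\right) = -7 + 2 a$)
$U{\left(O \right)} = \frac{2 O}{69 + O}$
$\frac{U{\left(Z{\left(W{\left(-2,4 \right)} \right)} \right)}}{4739} = \frac{2 \left(-7\right) \frac{1}{69 - 7}}{4739} = 2 \left(-7\right) \frac{1}{62} \cdot \frac{1}{4739} = \left(- \frac{7}{31}\right) \frac{1}{4739} = - \frac{1}{20987}$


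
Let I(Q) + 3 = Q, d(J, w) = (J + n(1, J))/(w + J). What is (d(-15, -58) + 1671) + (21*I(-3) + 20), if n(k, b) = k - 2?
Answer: 114261/73 ≈ 1565.2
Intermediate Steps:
n(k, b) = -2 + k
d(J, w) = (-1 + J)/(J + w) (d(J, w) = (J + (-2 + 1))/(w + J) = (J - 1)/(J + w) = (-1 + J)/(J + w))
I(Q) = -3 + Q
(d(-15, -58) + 1671) + (21*I(-3) + 20) = ((-1 - 15)/(-15 - 58) + 1671) + (21*(-3 - 3) + 20) = (-16/(-73) + 1671) + (21*(-6) + 20) = (-1/73*(-16) + 1671) + (-126 + 20) = (16/73 + 1671) - 106 = 121999/73 - 106 = 114261/73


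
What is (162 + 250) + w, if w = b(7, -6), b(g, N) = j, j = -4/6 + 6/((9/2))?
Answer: 1238/3 ≈ 412.67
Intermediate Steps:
j = ⅔ (j = -4*⅙ + 6/((9*(½))) = -⅔ + 6/(9/2) = -⅔ + 6*(2/9) = -⅔ + 4/3 = ⅔ ≈ 0.66667)
b(g, N) = ⅔
w = ⅔ ≈ 0.66667
(162 + 250) + w = (162 + 250) + ⅔ = 412 + ⅔ = 1238/3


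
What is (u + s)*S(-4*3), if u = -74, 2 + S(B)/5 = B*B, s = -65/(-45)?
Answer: -463630/9 ≈ -51514.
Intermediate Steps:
s = 13/9 (s = -65*(-1/45) = 13/9 ≈ 1.4444)
S(B) = -10 + 5*B² (S(B) = -10 + 5*(B*B) = -10 + 5*B²)
(u + s)*S(-4*3) = (-74 + 13/9)*(-10 + 5*(-4*3)²) = -653*(-10 + 5*(-12)²)/9 = -653*(-10 + 5*144)/9 = -653*(-10 + 720)/9 = -653/9*710 = -463630/9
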